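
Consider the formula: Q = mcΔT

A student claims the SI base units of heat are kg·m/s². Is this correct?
Units of each symbol in Q = mcΔT:
  m (mass): kg
  c (specific heat capacity, in J/(kg·K)): m²/(s²·K)
  ΔT (temperature change): K

Multiplying the contributions: [kg] · [m²/(s²·K)] · [K]
Adding exponents of each base unit: kg: 1, m: 2, s: -2
SI base units of heat: kg·m²/s²

The claimed units kg·m/s² (exponents kg: 1, m: 1, s: -2) do not match the derived units kg·m²/s² (exponents kg: 1, m: 2, s: -2), so the claim is incorrect.

Answer: No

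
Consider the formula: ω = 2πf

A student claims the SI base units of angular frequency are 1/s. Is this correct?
Units of each symbol in ω = 2πf:
  f (frequency): 1/s
  The factor 2π is dimensionless.

Multiplying the contributions: [1/s]
Adding exponents of each base unit: s: -1
SI base units of angular frequency: 1/s

The claimed units 1/s match the derived units, so the claim is correct.

Answer: Yes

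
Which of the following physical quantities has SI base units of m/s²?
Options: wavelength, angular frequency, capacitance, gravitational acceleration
Checking the SI base units of each option:
  wavelength (λ = v/f): m  ✗
  angular frequency (ω = 2πf): 1/s  ✗
  capacitance (C = Q/V): s⁴·A²/(kg·m²)  ✗
  gravitational acceleration (g = GM/r²): m/s²  ✓ matches

Only gravitational acceleration has units m/s².

Answer: gravitational acceleration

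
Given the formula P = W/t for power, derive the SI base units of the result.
Units of each symbol in P = W/t:
  W (work): kg·m²/s²
  t (time): s  → in the denominator, contributes 1/s

Multiplying the contributions: [kg·m²/s²] · [1/s]
Adding exponents of each base unit: kg: 1, m: 2, s: -3
SI base units of power: kg·m²/s³

Answer: kg·m²/s³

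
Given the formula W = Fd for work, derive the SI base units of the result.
Units of each symbol in W = Fd:
  F (force): kg·m/s²
  d (displacement): m

Multiplying the contributions: [kg·m/s²] · [m]
Adding exponents of each base unit: kg: 1, m: 2, s: -2
SI base units of work: kg·m²/s²

Answer: kg·m²/s²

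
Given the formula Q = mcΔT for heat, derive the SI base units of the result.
Units of each symbol in Q = mcΔT:
  m (mass): kg
  c (specific heat capacity, in J/(kg·K)): m²/(s²·K)
  ΔT (temperature change): K

Multiplying the contributions: [kg] · [m²/(s²·K)] · [K]
Adding exponents of each base unit: kg: 1, m: 2, s: -2
SI base units of heat: kg·m²/s²

Answer: kg·m²/s²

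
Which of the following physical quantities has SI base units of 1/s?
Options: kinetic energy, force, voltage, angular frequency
Checking the SI base units of each option:
  kinetic energy (E = ½mv²): kg·m²/s²  ✗
  force (F = ma): kg·m/s²  ✗
  voltage (V = IR): kg·m²/(s³·A)  ✗
  angular frequency (ω = 2πf): 1/s  ✓ matches

Only angular frequency has units 1/s.

Answer: angular frequency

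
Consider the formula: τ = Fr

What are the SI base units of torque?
Units of each symbol in τ = Fr:
  F (force): kg·m/s²
  r (lever arm): m

Multiplying the contributions: [kg·m/s²] · [m]
Adding exponents of each base unit: kg: 1, m: 2, s: -2
SI base units of torque: kg·m²/s²

Answer: kg·m²/s²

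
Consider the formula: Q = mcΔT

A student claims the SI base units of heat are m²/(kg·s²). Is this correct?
Units of each symbol in Q = mcΔT:
  m (mass): kg
  c (specific heat capacity, in J/(kg·K)): m²/(s²·K)
  ΔT (temperature change): K

Multiplying the contributions: [kg] · [m²/(s²·K)] · [K]
Adding exponents of each base unit: kg: 1, m: 2, s: -2
SI base units of heat: kg·m²/s²

The claimed units m²/(kg·s²) (exponents kg: -1, m: 2, s: -2) do not match the derived units kg·m²/s² (exponents kg: 1, m: 2, s: -2), so the claim is incorrect.

Answer: No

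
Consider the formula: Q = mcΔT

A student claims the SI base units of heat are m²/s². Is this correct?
Units of each symbol in Q = mcΔT:
  m (mass): kg
  c (specific heat capacity, in J/(kg·K)): m²/(s²·K)
  ΔT (temperature change): K

Multiplying the contributions: [kg] · [m²/(s²·K)] · [K]
Adding exponents of each base unit: kg: 1, m: 2, s: -2
SI base units of heat: kg·m²/s²

The claimed units m²/s² (exponents m: 2, s: -2) do not match the derived units kg·m²/s² (exponents kg: 1, m: 2, s: -2), so the claim is incorrect.

Answer: No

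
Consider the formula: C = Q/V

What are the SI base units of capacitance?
Units of each symbol in C = Q/V:
  Q (charge, in coulombs): s·A
  V (voltage, in volts): kg·m²/(s³·A)  → in the denominator, contributes s³·A/(kg·m²)

Multiplying the contributions: [s·A] · [s³·A/(kg·m²)]
Adding exponents of each base unit: kg: -1, m: -2, s: 4, A: 2
SI base units of capacitance: s⁴·A²/(kg·m²)

Answer: s⁴·A²/(kg·m²)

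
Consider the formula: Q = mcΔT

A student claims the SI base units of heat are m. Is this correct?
Units of each symbol in Q = mcΔT:
  m (mass): kg
  c (specific heat capacity, in J/(kg·K)): m²/(s²·K)
  ΔT (temperature change): K

Multiplying the contributions: [kg] · [m²/(s²·K)] · [K]
Adding exponents of each base unit: kg: 1, m: 2, s: -2
SI base units of heat: kg·m²/s²

The claimed units m (exponents m: 1) do not match the derived units kg·m²/s² (exponents kg: 1, m: 2, s: -2), so the claim is incorrect.

Answer: No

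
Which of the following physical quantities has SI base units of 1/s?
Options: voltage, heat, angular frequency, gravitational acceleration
Checking the SI base units of each option:
  voltage (V = IR): kg·m²/(s³·A)  ✗
  heat (Q = mcΔT): kg·m²/s²  ✗
  angular frequency (ω = 2πf): 1/s  ✓ matches
  gravitational acceleration (g = GM/r²): m/s²  ✗

Only angular frequency has units 1/s.

Answer: angular frequency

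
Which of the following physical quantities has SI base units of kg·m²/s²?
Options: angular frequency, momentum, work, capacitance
Checking the SI base units of each option:
  angular frequency (ω = 2πf): 1/s  ✗
  momentum (p = mv): kg·m/s  ✗
  work (W = Fd): kg·m²/s²  ✓ matches
  capacitance (C = Q/V): s⁴·A²/(kg·m²)  ✗

Only work has units kg·m²/s².

Answer: work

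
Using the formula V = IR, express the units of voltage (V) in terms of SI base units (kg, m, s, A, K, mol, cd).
Units of each symbol in V = IR:
  I (current): A
  R (resistance, in ohms): kg·m²/(s³·A²)

Multiplying the contributions: [A] · [kg·m²/(s³·A²)]
Adding exponents of each base unit: kg: 1, m: 2, s: -3, A: -1
SI base units of voltage: kg·m²/(s³·A)

Answer: kg·m²/(s³·A)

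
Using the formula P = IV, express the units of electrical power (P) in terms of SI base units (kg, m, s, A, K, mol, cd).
Units of each symbol in P = IV:
  I (current): A
  V (voltage, in volts): kg·m²/(s³·A)

Multiplying the contributions: [A] · [kg·m²/(s³·A)]
Adding exponents of each base unit: kg: 1, m: 2, s: -3
SI base units of electrical power: kg·m²/s³

Answer: kg·m²/s³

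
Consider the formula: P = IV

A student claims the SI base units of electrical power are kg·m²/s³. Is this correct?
Units of each symbol in P = IV:
  I (current): A
  V (voltage, in volts): kg·m²/(s³·A)

Multiplying the contributions: [A] · [kg·m²/(s³·A)]
Adding exponents of each base unit: kg: 1, m: 2, s: -3
SI base units of electrical power: kg·m²/s³

The claimed units kg·m²/s³ match the derived units, so the claim is correct.

Answer: Yes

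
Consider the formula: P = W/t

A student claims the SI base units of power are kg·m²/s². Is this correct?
Units of each symbol in P = W/t:
  W (work): kg·m²/s²
  t (time): s  → in the denominator, contributes 1/s

Multiplying the contributions: [kg·m²/s²] · [1/s]
Adding exponents of each base unit: kg: 1, m: 2, s: -3
SI base units of power: kg·m²/s³

The claimed units kg·m²/s² (exponents kg: 1, m: 2, s: -2) do not match the derived units kg·m²/s³ (exponents kg: 1, m: 2, s: -3), so the claim is incorrect.

Answer: No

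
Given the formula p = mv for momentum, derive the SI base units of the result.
Units of each symbol in p = mv:
  m (mass): kg
  v (velocity): m/s

Multiplying the contributions: [kg] · [m/s]
Adding exponents of each base unit: kg: 1, m: 1, s: -1
SI base units of momentum: kg·m/s

Answer: kg·m/s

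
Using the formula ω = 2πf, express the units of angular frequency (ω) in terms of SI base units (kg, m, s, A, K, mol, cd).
Units of each symbol in ω = 2πf:
  f (frequency): 1/s
  The factor 2π is dimensionless.

Multiplying the contributions: [1/s]
Adding exponents of each base unit: s: -1
SI base units of angular frequency: 1/s

Answer: 1/s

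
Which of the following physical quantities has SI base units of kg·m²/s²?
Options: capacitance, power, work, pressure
Checking the SI base units of each option:
  capacitance (C = Q/V): s⁴·A²/(kg·m²)  ✗
  power (P = W/t): kg·m²/s³  ✗
  work (W = Fd): kg·m²/s²  ✓ matches
  pressure (P = F/A): kg/(m·s²)  ✗

Only work has units kg·m²/s².

Answer: work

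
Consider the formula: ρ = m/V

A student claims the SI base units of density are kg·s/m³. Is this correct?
Units of each symbol in ρ = m/V:
  m (mass): kg
  V (volume): m³  → in the denominator, contributes 1/m³

Multiplying the contributions: [kg] · [1/m³]
Adding exponents of each base unit: kg: 1, m: -3
SI base units of density: kg/m³

The claimed units kg·s/m³ (exponents kg: 1, m: -3, s: 1) do not match the derived units kg/m³ (exponents kg: 1, m: -3), so the claim is incorrect.

Answer: No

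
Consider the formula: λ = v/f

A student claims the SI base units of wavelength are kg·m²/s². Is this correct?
Units of each symbol in λ = v/f:
  v (wave speed): m/s
  f (frequency): 1/s  → in the denominator, contributes s

Multiplying the contributions: [m/s] · [s]
Adding exponents of each base unit: m: 1
SI base units of wavelength: m

The claimed units kg·m²/s² (exponents kg: 1, m: 2, s: -2) do not match the derived units m (exponents m: 1), so the claim is incorrect.

Answer: No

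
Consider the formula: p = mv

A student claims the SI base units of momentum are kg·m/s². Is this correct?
Units of each symbol in p = mv:
  m (mass): kg
  v (velocity): m/s

Multiplying the contributions: [kg] · [m/s]
Adding exponents of each base unit: kg: 1, m: 1, s: -1
SI base units of momentum: kg·m/s

The claimed units kg·m/s² (exponents kg: 1, m: 1, s: -2) do not match the derived units kg·m/s (exponents kg: 1, m: 1, s: -1), so the claim is incorrect.

Answer: No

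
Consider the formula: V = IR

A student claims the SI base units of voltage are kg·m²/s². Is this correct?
Units of each symbol in V = IR:
  I (current): A
  R (resistance, in ohms): kg·m²/(s³·A²)

Multiplying the contributions: [A] · [kg·m²/(s³·A²)]
Adding exponents of each base unit: kg: 1, m: 2, s: -3, A: -1
SI base units of voltage: kg·m²/(s³·A)

The claimed units kg·m²/s² (exponents kg: 1, m: 2, s: -2) do not match the derived units kg·m²/(s³·A) (exponents kg: 1, m: 2, s: -3, A: -1), so the claim is incorrect.

Answer: No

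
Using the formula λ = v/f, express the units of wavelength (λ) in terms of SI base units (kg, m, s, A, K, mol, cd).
Units of each symbol in λ = v/f:
  v (wave speed): m/s
  f (frequency): 1/s  → in the denominator, contributes s

Multiplying the contributions: [m/s] · [s]
Adding exponents of each base unit: m: 1
SI base units of wavelength: m

Answer: m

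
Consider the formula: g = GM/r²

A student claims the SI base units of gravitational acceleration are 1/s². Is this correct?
Units of each symbol in g = GM/r²:
  G (gravitational constant): m³/(kg·s²)
  M (mass): kg
  r (distance): m  → to the power 2 in the denominator, contributes 1/m²

Multiplying the contributions: [m³/(kg·s²)] · [kg] · [1/m²]
Adding exponents of each base unit: m: 1, s: -2
SI base units of gravitational acceleration: m/s²

The claimed units 1/s² (exponents s: -2) do not match the derived units m/s² (exponents m: 1, s: -2), so the claim is incorrect.

Answer: No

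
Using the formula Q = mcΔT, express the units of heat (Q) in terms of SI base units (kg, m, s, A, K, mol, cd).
Units of each symbol in Q = mcΔT:
  m (mass): kg
  c (specific heat capacity, in J/(kg·K)): m²/(s²·K)
  ΔT (temperature change): K

Multiplying the contributions: [kg] · [m²/(s²·K)] · [K]
Adding exponents of each base unit: kg: 1, m: 2, s: -2
SI base units of heat: kg·m²/s²

Answer: kg·m²/s²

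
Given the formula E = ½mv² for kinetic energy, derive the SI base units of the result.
Units of each symbol in E = ½mv²:
  m (mass): kg
  v (speed): m/s  → to the power 2, contributes m²/s²
  The factor ½ is dimensionless.

Multiplying the contributions: [kg] · [m²/s²]
Adding exponents of each base unit: kg: 1, m: 2, s: -2
SI base units of kinetic energy: kg·m²/s²

Answer: kg·m²/s²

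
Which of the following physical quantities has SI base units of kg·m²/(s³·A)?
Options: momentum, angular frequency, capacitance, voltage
Checking the SI base units of each option:
  momentum (p = mv): kg·m/s  ✗
  angular frequency (ω = 2πf): 1/s  ✗
  capacitance (C = Q/V): s⁴·A²/(kg·m²)  ✗
  voltage (V = IR): kg·m²/(s³·A)  ✓ matches

Only voltage has units kg·m²/(s³·A).

Answer: voltage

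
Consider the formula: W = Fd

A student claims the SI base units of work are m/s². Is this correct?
Units of each symbol in W = Fd:
  F (force): kg·m/s²
  d (displacement): m

Multiplying the contributions: [kg·m/s²] · [m]
Adding exponents of each base unit: kg: 1, m: 2, s: -2
SI base units of work: kg·m²/s²

The claimed units m/s² (exponents m: 1, s: -2) do not match the derived units kg·m²/s² (exponents kg: 1, m: 2, s: -2), so the claim is incorrect.

Answer: No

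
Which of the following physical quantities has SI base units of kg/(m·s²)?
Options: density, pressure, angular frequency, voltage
Checking the SI base units of each option:
  density (ρ = m/V): kg/m³  ✗
  pressure (P = F/A): kg/(m·s²)  ✓ matches
  angular frequency (ω = 2πf): 1/s  ✗
  voltage (V = IR): kg·m²/(s³·A)  ✗

Only pressure has units kg/(m·s²).

Answer: pressure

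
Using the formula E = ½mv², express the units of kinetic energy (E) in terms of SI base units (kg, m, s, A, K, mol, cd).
Units of each symbol in E = ½mv²:
  m (mass): kg
  v (speed): m/s  → to the power 2, contributes m²/s²
  The factor ½ is dimensionless.

Multiplying the contributions: [kg] · [m²/s²]
Adding exponents of each base unit: kg: 1, m: 2, s: -2
SI base units of kinetic energy: kg·m²/s²

Answer: kg·m²/s²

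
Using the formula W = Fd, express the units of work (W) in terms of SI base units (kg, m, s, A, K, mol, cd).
Units of each symbol in W = Fd:
  F (force): kg·m/s²
  d (displacement): m

Multiplying the contributions: [kg·m/s²] · [m]
Adding exponents of each base unit: kg: 1, m: 2, s: -2
SI base units of work: kg·m²/s²

Answer: kg·m²/s²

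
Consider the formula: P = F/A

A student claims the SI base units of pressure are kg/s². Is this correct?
Units of each symbol in P = F/A:
  F (force): kg·m/s²
  A (area): m²  → in the denominator, contributes 1/m²

Multiplying the contributions: [kg·m/s²] · [1/m²]
Adding exponents of each base unit: kg: 1, m: -1, s: -2
SI base units of pressure: kg/(m·s²)

The claimed units kg/s² (exponents kg: 1, s: -2) do not match the derived units kg/(m·s²) (exponents kg: 1, m: -1, s: -2), so the claim is incorrect.

Answer: No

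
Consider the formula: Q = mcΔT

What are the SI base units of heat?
Units of each symbol in Q = mcΔT:
  m (mass): kg
  c (specific heat capacity, in J/(kg·K)): m²/(s²·K)
  ΔT (temperature change): K

Multiplying the contributions: [kg] · [m²/(s²·K)] · [K]
Adding exponents of each base unit: kg: 1, m: 2, s: -2
SI base units of heat: kg·m²/s²

Answer: kg·m²/s²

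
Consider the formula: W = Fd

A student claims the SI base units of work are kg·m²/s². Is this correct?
Units of each symbol in W = Fd:
  F (force): kg·m/s²
  d (displacement): m

Multiplying the contributions: [kg·m/s²] · [m]
Adding exponents of each base unit: kg: 1, m: 2, s: -2
SI base units of work: kg·m²/s²

The claimed units kg·m²/s² match the derived units, so the claim is correct.

Answer: Yes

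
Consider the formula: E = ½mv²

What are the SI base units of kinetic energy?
Units of each symbol in E = ½mv²:
  m (mass): kg
  v (speed): m/s  → to the power 2, contributes m²/s²
  The factor ½ is dimensionless.

Multiplying the contributions: [kg] · [m²/s²]
Adding exponents of each base unit: kg: 1, m: 2, s: -2
SI base units of kinetic energy: kg·m²/s²

Answer: kg·m²/s²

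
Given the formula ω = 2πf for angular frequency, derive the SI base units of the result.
Units of each symbol in ω = 2πf:
  f (frequency): 1/s
  The factor 2π is dimensionless.

Multiplying the contributions: [1/s]
Adding exponents of each base unit: s: -1
SI base units of angular frequency: 1/s

Answer: 1/s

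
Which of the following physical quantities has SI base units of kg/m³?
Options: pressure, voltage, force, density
Checking the SI base units of each option:
  pressure (P = F/A): kg/(m·s²)  ✗
  voltage (V = IR): kg·m²/(s³·A)  ✗
  force (F = ma): kg·m/s²  ✗
  density (ρ = m/V): kg/m³  ✓ matches

Only density has units kg/m³.

Answer: density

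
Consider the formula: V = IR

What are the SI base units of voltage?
Units of each symbol in V = IR:
  I (current): A
  R (resistance, in ohms): kg·m²/(s³·A²)

Multiplying the contributions: [A] · [kg·m²/(s³·A²)]
Adding exponents of each base unit: kg: 1, m: 2, s: -3, A: -1
SI base units of voltage: kg·m²/(s³·A)

Answer: kg·m²/(s³·A)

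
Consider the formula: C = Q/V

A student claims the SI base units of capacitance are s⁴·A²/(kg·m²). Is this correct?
Units of each symbol in C = Q/V:
  Q (charge, in coulombs): s·A
  V (voltage, in volts): kg·m²/(s³·A)  → in the denominator, contributes s³·A/(kg·m²)

Multiplying the contributions: [s·A] · [s³·A/(kg·m²)]
Adding exponents of each base unit: kg: -1, m: -2, s: 4, A: 2
SI base units of capacitance: s⁴·A²/(kg·m²)

The claimed units s⁴·A²/(kg·m²) match the derived units, so the claim is correct.

Answer: Yes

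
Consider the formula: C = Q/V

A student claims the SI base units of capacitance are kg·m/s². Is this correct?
Units of each symbol in C = Q/V:
  Q (charge, in coulombs): s·A
  V (voltage, in volts): kg·m²/(s³·A)  → in the denominator, contributes s³·A/(kg·m²)

Multiplying the contributions: [s·A] · [s³·A/(kg·m²)]
Adding exponents of each base unit: kg: -1, m: -2, s: 4, A: 2
SI base units of capacitance: s⁴·A²/(kg·m²)

The claimed units kg·m/s² (exponents kg: 1, m: 1, s: -2) do not match the derived units s⁴·A²/(kg·m²) (exponents kg: -1, m: -2, s: 4, A: 2), so the claim is incorrect.

Answer: No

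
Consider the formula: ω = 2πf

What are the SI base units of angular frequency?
Units of each symbol in ω = 2πf:
  f (frequency): 1/s
  The factor 2π is dimensionless.

Multiplying the contributions: [1/s]
Adding exponents of each base unit: s: -1
SI base units of angular frequency: 1/s

Answer: 1/s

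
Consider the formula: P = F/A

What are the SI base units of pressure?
Units of each symbol in P = F/A:
  F (force): kg·m/s²
  A (area): m²  → in the denominator, contributes 1/m²

Multiplying the contributions: [kg·m/s²] · [1/m²]
Adding exponents of each base unit: kg: 1, m: -1, s: -2
SI base units of pressure: kg/(m·s²)

Answer: kg/(m·s²)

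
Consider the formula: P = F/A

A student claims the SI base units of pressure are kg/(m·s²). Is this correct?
Units of each symbol in P = F/A:
  F (force): kg·m/s²
  A (area): m²  → in the denominator, contributes 1/m²

Multiplying the contributions: [kg·m/s²] · [1/m²]
Adding exponents of each base unit: kg: 1, m: -1, s: -2
SI base units of pressure: kg/(m·s²)

The claimed units kg/(m·s²) match the derived units, so the claim is correct.

Answer: Yes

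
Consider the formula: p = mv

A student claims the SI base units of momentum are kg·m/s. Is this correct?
Units of each symbol in p = mv:
  m (mass): kg
  v (velocity): m/s

Multiplying the contributions: [kg] · [m/s]
Adding exponents of each base unit: kg: 1, m: 1, s: -1
SI base units of momentum: kg·m/s

The claimed units kg·m/s match the derived units, so the claim is correct.

Answer: Yes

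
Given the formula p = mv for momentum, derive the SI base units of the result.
Units of each symbol in p = mv:
  m (mass): kg
  v (velocity): m/s

Multiplying the contributions: [kg] · [m/s]
Adding exponents of each base unit: kg: 1, m: 1, s: -1
SI base units of momentum: kg·m/s

Answer: kg·m/s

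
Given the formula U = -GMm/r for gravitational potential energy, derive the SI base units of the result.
Units of each symbol in U = -GMm/r:
  G (gravitational constant): m³/(kg·s²)
  M (mass): kg
  m (mass): kg
  r (distance): m  → in the denominator, contributes 1/m
  The minus sign does not affect the units.

Multiplying the contributions: [m³/(kg·s²)] · [kg] · [kg] · [1/m]
Adding exponents of each base unit: kg: 1, m: 2, s: -2
SI base units of gravitational potential energy: kg·m²/s²

Answer: kg·m²/s²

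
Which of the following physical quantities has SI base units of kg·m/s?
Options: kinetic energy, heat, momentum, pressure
Checking the SI base units of each option:
  kinetic energy (E = ½mv²): kg·m²/s²  ✗
  heat (Q = mcΔT): kg·m²/s²  ✗
  momentum (p = mv): kg·m/s  ✓ matches
  pressure (P = F/A): kg/(m·s²)  ✗

Only momentum has units kg·m/s.

Answer: momentum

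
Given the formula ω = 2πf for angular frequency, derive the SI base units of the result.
Units of each symbol in ω = 2πf:
  f (frequency): 1/s
  The factor 2π is dimensionless.

Multiplying the contributions: [1/s]
Adding exponents of each base unit: s: -1
SI base units of angular frequency: 1/s

Answer: 1/s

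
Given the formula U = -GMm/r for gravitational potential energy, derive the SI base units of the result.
Units of each symbol in U = -GMm/r:
  G (gravitational constant): m³/(kg·s²)
  M (mass): kg
  m (mass): kg
  r (distance): m  → in the denominator, contributes 1/m
  The minus sign does not affect the units.

Multiplying the contributions: [m³/(kg·s²)] · [kg] · [kg] · [1/m]
Adding exponents of each base unit: kg: 1, m: 2, s: -2
SI base units of gravitational potential energy: kg·m²/s²

Answer: kg·m²/s²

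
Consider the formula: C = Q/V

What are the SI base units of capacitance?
Units of each symbol in C = Q/V:
  Q (charge, in coulombs): s·A
  V (voltage, in volts): kg·m²/(s³·A)  → in the denominator, contributes s³·A/(kg·m²)

Multiplying the contributions: [s·A] · [s³·A/(kg·m²)]
Adding exponents of each base unit: kg: -1, m: -2, s: 4, A: 2
SI base units of capacitance: s⁴·A²/(kg·m²)

Answer: s⁴·A²/(kg·m²)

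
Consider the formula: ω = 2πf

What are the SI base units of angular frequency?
Units of each symbol in ω = 2πf:
  f (frequency): 1/s
  The factor 2π is dimensionless.

Multiplying the contributions: [1/s]
Adding exponents of each base unit: s: -1
SI base units of angular frequency: 1/s

Answer: 1/s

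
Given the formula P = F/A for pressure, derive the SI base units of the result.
Units of each symbol in P = F/A:
  F (force): kg·m/s²
  A (area): m²  → in the denominator, contributes 1/m²

Multiplying the contributions: [kg·m/s²] · [1/m²]
Adding exponents of each base unit: kg: 1, m: -1, s: -2
SI base units of pressure: kg/(m·s²)

Answer: kg/(m·s²)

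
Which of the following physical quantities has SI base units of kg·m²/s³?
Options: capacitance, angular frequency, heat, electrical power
Checking the SI base units of each option:
  capacitance (C = Q/V): s⁴·A²/(kg·m²)  ✗
  angular frequency (ω = 2πf): 1/s  ✗
  heat (Q = mcΔT): kg·m²/s²  ✗
  electrical power (P = IV): kg·m²/s³  ✓ matches

Only electrical power has units kg·m²/s³.

Answer: electrical power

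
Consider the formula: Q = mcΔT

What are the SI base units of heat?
Units of each symbol in Q = mcΔT:
  m (mass): kg
  c (specific heat capacity, in J/(kg·K)): m²/(s²·K)
  ΔT (temperature change): K

Multiplying the contributions: [kg] · [m²/(s²·K)] · [K]
Adding exponents of each base unit: kg: 1, m: 2, s: -2
SI base units of heat: kg·m²/s²

Answer: kg·m²/s²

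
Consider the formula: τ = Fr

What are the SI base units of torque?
Units of each symbol in τ = Fr:
  F (force): kg·m/s²
  r (lever arm): m

Multiplying the contributions: [kg·m/s²] · [m]
Adding exponents of each base unit: kg: 1, m: 2, s: -2
SI base units of torque: kg·m²/s²

Answer: kg·m²/s²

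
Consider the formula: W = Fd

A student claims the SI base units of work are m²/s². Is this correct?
Units of each symbol in W = Fd:
  F (force): kg·m/s²
  d (displacement): m

Multiplying the contributions: [kg·m/s²] · [m]
Adding exponents of each base unit: kg: 1, m: 2, s: -2
SI base units of work: kg·m²/s²

The claimed units m²/s² (exponents m: 2, s: -2) do not match the derived units kg·m²/s² (exponents kg: 1, m: 2, s: -2), so the claim is incorrect.

Answer: No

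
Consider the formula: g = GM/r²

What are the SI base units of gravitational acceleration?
Units of each symbol in g = GM/r²:
  G (gravitational constant): m³/(kg·s²)
  M (mass): kg
  r (distance): m  → to the power 2 in the denominator, contributes 1/m²

Multiplying the contributions: [m³/(kg·s²)] · [kg] · [1/m²]
Adding exponents of each base unit: m: 1, s: -2
SI base units of gravitational acceleration: m/s²

Answer: m/s²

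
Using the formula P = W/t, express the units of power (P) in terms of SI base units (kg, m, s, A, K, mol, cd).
Units of each symbol in P = W/t:
  W (work): kg·m²/s²
  t (time): s  → in the denominator, contributes 1/s

Multiplying the contributions: [kg·m²/s²] · [1/s]
Adding exponents of each base unit: kg: 1, m: 2, s: -3
SI base units of power: kg·m²/s³

Answer: kg·m²/s³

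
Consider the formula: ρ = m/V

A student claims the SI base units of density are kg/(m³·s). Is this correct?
Units of each symbol in ρ = m/V:
  m (mass): kg
  V (volume): m³  → in the denominator, contributes 1/m³

Multiplying the contributions: [kg] · [1/m³]
Adding exponents of each base unit: kg: 1, m: -3
SI base units of density: kg/m³

The claimed units kg/(m³·s) (exponents kg: 1, m: -3, s: -1) do not match the derived units kg/m³ (exponents kg: 1, m: -3), so the claim is incorrect.

Answer: No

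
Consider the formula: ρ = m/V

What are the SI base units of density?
Units of each symbol in ρ = m/V:
  m (mass): kg
  V (volume): m³  → in the denominator, contributes 1/m³

Multiplying the contributions: [kg] · [1/m³]
Adding exponents of each base unit: kg: 1, m: -3
SI base units of density: kg/m³

Answer: kg/m³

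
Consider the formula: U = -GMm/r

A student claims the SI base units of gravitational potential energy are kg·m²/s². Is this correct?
Units of each symbol in U = -GMm/r:
  G (gravitational constant): m³/(kg·s²)
  M (mass): kg
  m (mass): kg
  r (distance): m  → in the denominator, contributes 1/m
  The minus sign does not affect the units.

Multiplying the contributions: [m³/(kg·s²)] · [kg] · [kg] · [1/m]
Adding exponents of each base unit: kg: 1, m: 2, s: -2
SI base units of gravitational potential energy: kg·m²/s²

The claimed units kg·m²/s² match the derived units, so the claim is correct.

Answer: Yes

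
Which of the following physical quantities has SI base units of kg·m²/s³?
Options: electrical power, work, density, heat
Checking the SI base units of each option:
  electrical power (P = IV): kg·m²/s³  ✓ matches
  work (W = Fd): kg·m²/s²  ✗
  density (ρ = m/V): kg/m³  ✗
  heat (Q = mcΔT): kg·m²/s²  ✗

Only electrical power has units kg·m²/s³.

Answer: electrical power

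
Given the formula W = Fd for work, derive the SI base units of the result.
Units of each symbol in W = Fd:
  F (force): kg·m/s²
  d (displacement): m

Multiplying the contributions: [kg·m/s²] · [m]
Adding exponents of each base unit: kg: 1, m: 2, s: -2
SI base units of work: kg·m²/s²

Answer: kg·m²/s²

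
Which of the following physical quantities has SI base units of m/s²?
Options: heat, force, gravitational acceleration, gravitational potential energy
Checking the SI base units of each option:
  heat (Q = mcΔT): kg·m²/s²  ✗
  force (F = ma): kg·m/s²  ✗
  gravitational acceleration (g = GM/r²): m/s²  ✓ matches
  gravitational potential energy (U = -GMm/r): kg·m²/s²  ✗

Only gravitational acceleration has units m/s².

Answer: gravitational acceleration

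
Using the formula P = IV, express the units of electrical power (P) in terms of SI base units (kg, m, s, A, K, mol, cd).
Units of each symbol in P = IV:
  I (current): A
  V (voltage, in volts): kg·m²/(s³·A)

Multiplying the contributions: [A] · [kg·m²/(s³·A)]
Adding exponents of each base unit: kg: 1, m: 2, s: -3
SI base units of electrical power: kg·m²/s³

Answer: kg·m²/s³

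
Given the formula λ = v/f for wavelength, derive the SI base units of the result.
Units of each symbol in λ = v/f:
  v (wave speed): m/s
  f (frequency): 1/s  → in the denominator, contributes s

Multiplying the contributions: [m/s] · [s]
Adding exponents of each base unit: m: 1
SI base units of wavelength: m

Answer: m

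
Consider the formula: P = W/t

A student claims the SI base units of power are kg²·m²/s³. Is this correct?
Units of each symbol in P = W/t:
  W (work): kg·m²/s²
  t (time): s  → in the denominator, contributes 1/s

Multiplying the contributions: [kg·m²/s²] · [1/s]
Adding exponents of each base unit: kg: 1, m: 2, s: -3
SI base units of power: kg·m²/s³

The claimed units kg²·m²/s³ (exponents kg: 2, m: 2, s: -3) do not match the derived units kg·m²/s³ (exponents kg: 1, m: 2, s: -3), so the claim is incorrect.

Answer: No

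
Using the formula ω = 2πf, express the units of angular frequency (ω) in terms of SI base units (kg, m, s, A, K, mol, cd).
Units of each symbol in ω = 2πf:
  f (frequency): 1/s
  The factor 2π is dimensionless.

Multiplying the contributions: [1/s]
Adding exponents of each base unit: s: -1
SI base units of angular frequency: 1/s

Answer: 1/s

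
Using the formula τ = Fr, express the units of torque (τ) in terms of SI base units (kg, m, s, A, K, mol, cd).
Units of each symbol in τ = Fr:
  F (force): kg·m/s²
  r (lever arm): m

Multiplying the contributions: [kg·m/s²] · [m]
Adding exponents of each base unit: kg: 1, m: 2, s: -2
SI base units of torque: kg·m²/s²

Answer: kg·m²/s²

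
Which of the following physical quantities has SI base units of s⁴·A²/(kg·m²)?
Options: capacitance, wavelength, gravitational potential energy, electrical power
Checking the SI base units of each option:
  capacitance (C = Q/V): s⁴·A²/(kg·m²)  ✓ matches
  wavelength (λ = v/f): m  ✗
  gravitational potential energy (U = -GMm/r): kg·m²/s²  ✗
  electrical power (P = IV): kg·m²/s³  ✗

Only capacitance has units s⁴·A²/(kg·m²).

Answer: capacitance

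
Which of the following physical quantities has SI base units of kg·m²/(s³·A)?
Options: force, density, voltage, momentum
Checking the SI base units of each option:
  force (F = ma): kg·m/s²  ✗
  density (ρ = m/V): kg/m³  ✗
  voltage (V = IR): kg·m²/(s³·A)  ✓ matches
  momentum (p = mv): kg·m/s  ✗

Only voltage has units kg·m²/(s³·A).

Answer: voltage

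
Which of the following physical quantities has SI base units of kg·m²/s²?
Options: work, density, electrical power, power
Checking the SI base units of each option:
  work (W = Fd): kg·m²/s²  ✓ matches
  density (ρ = m/V): kg/m³  ✗
  electrical power (P = IV): kg·m²/s³  ✗
  power (P = W/t): kg·m²/s³  ✗

Only work has units kg·m²/s².

Answer: work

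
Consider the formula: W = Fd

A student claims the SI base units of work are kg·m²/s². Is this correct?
Units of each symbol in W = Fd:
  F (force): kg·m/s²
  d (displacement): m

Multiplying the contributions: [kg·m/s²] · [m]
Adding exponents of each base unit: kg: 1, m: 2, s: -2
SI base units of work: kg·m²/s²

The claimed units kg·m²/s² match the derived units, so the claim is correct.

Answer: Yes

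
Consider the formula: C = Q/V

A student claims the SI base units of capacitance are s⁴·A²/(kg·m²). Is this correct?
Units of each symbol in C = Q/V:
  Q (charge, in coulombs): s·A
  V (voltage, in volts): kg·m²/(s³·A)  → in the denominator, contributes s³·A/(kg·m²)

Multiplying the contributions: [s·A] · [s³·A/(kg·m²)]
Adding exponents of each base unit: kg: -1, m: -2, s: 4, A: 2
SI base units of capacitance: s⁴·A²/(kg·m²)

The claimed units s⁴·A²/(kg·m²) match the derived units, so the claim is correct.

Answer: Yes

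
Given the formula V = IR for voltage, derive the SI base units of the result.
Units of each symbol in V = IR:
  I (current): A
  R (resistance, in ohms): kg·m²/(s³·A²)

Multiplying the contributions: [A] · [kg·m²/(s³·A²)]
Adding exponents of each base unit: kg: 1, m: 2, s: -3, A: -1
SI base units of voltage: kg·m²/(s³·A)

Answer: kg·m²/(s³·A)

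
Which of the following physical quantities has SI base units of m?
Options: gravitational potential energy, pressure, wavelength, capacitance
Checking the SI base units of each option:
  gravitational potential energy (U = -GMm/r): kg·m²/s²  ✗
  pressure (P = F/A): kg/(m·s²)  ✗
  wavelength (λ = v/f): m  ✓ matches
  capacitance (C = Q/V): s⁴·A²/(kg·m²)  ✗

Only wavelength has units m.

Answer: wavelength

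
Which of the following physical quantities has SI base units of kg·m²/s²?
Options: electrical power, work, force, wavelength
Checking the SI base units of each option:
  electrical power (P = IV): kg·m²/s³  ✗
  work (W = Fd): kg·m²/s²  ✓ matches
  force (F = ma): kg·m/s²  ✗
  wavelength (λ = v/f): m  ✗

Only work has units kg·m²/s².

Answer: work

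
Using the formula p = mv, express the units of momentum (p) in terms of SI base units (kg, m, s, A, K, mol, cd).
Units of each symbol in p = mv:
  m (mass): kg
  v (velocity): m/s

Multiplying the contributions: [kg] · [m/s]
Adding exponents of each base unit: kg: 1, m: 1, s: -1
SI base units of momentum: kg·m/s

Answer: kg·m/s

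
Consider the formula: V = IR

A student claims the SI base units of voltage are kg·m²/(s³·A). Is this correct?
Units of each symbol in V = IR:
  I (current): A
  R (resistance, in ohms): kg·m²/(s³·A²)

Multiplying the contributions: [A] · [kg·m²/(s³·A²)]
Adding exponents of each base unit: kg: 1, m: 2, s: -3, A: -1
SI base units of voltage: kg·m²/(s³·A)

The claimed units kg·m²/(s³·A) match the derived units, so the claim is correct.

Answer: Yes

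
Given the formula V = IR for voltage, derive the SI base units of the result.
Units of each symbol in V = IR:
  I (current): A
  R (resistance, in ohms): kg·m²/(s³·A²)

Multiplying the contributions: [A] · [kg·m²/(s³·A²)]
Adding exponents of each base unit: kg: 1, m: 2, s: -3, A: -1
SI base units of voltage: kg·m²/(s³·A)

Answer: kg·m²/(s³·A)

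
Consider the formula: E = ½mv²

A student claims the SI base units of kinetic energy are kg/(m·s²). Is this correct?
Units of each symbol in E = ½mv²:
  m (mass): kg
  v (speed): m/s  → to the power 2, contributes m²/s²
  The factor ½ is dimensionless.

Multiplying the contributions: [kg] · [m²/s²]
Adding exponents of each base unit: kg: 1, m: 2, s: -2
SI base units of kinetic energy: kg·m²/s²

The claimed units kg/(m·s²) (exponents kg: 1, m: -1, s: -2) do not match the derived units kg·m²/s² (exponents kg: 1, m: 2, s: -2), so the claim is incorrect.

Answer: No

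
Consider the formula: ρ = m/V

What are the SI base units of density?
Units of each symbol in ρ = m/V:
  m (mass): kg
  V (volume): m³  → in the denominator, contributes 1/m³

Multiplying the contributions: [kg] · [1/m³]
Adding exponents of each base unit: kg: 1, m: -3
SI base units of density: kg/m³

Answer: kg/m³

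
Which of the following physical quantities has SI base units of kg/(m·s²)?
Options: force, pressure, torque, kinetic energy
Checking the SI base units of each option:
  force (F = ma): kg·m/s²  ✗
  pressure (P = F/A): kg/(m·s²)  ✓ matches
  torque (τ = Fr): kg·m²/s²  ✗
  kinetic energy (E = ½mv²): kg·m²/s²  ✗

Only pressure has units kg/(m·s²).

Answer: pressure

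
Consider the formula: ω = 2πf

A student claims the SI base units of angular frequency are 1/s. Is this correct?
Units of each symbol in ω = 2πf:
  f (frequency): 1/s
  The factor 2π is dimensionless.

Multiplying the contributions: [1/s]
Adding exponents of each base unit: s: -1
SI base units of angular frequency: 1/s

The claimed units 1/s match the derived units, so the claim is correct.

Answer: Yes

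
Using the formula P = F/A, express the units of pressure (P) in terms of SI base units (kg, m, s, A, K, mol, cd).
Units of each symbol in P = F/A:
  F (force): kg·m/s²
  A (area): m²  → in the denominator, contributes 1/m²

Multiplying the contributions: [kg·m/s²] · [1/m²]
Adding exponents of each base unit: kg: 1, m: -1, s: -2
SI base units of pressure: kg/(m·s²)

Answer: kg/(m·s²)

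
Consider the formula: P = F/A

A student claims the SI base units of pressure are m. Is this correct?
Units of each symbol in P = F/A:
  F (force): kg·m/s²
  A (area): m²  → in the denominator, contributes 1/m²

Multiplying the contributions: [kg·m/s²] · [1/m²]
Adding exponents of each base unit: kg: 1, m: -1, s: -2
SI base units of pressure: kg/(m·s²)

The claimed units m (exponents m: 1) do not match the derived units kg/(m·s²) (exponents kg: 1, m: -1, s: -2), so the claim is incorrect.

Answer: No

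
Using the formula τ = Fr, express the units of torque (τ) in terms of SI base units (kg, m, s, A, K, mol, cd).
Units of each symbol in τ = Fr:
  F (force): kg·m/s²
  r (lever arm): m

Multiplying the contributions: [kg·m/s²] · [m]
Adding exponents of each base unit: kg: 1, m: 2, s: -2
SI base units of torque: kg·m²/s²

Answer: kg·m²/s²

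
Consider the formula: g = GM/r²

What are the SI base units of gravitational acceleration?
Units of each symbol in g = GM/r²:
  G (gravitational constant): m³/(kg·s²)
  M (mass): kg
  r (distance): m  → to the power 2 in the denominator, contributes 1/m²

Multiplying the contributions: [m³/(kg·s²)] · [kg] · [1/m²]
Adding exponents of each base unit: m: 1, s: -2
SI base units of gravitational acceleration: m/s²

Answer: m/s²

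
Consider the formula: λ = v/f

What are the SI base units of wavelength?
Units of each symbol in λ = v/f:
  v (wave speed): m/s
  f (frequency): 1/s  → in the denominator, contributes s

Multiplying the contributions: [m/s] · [s]
Adding exponents of each base unit: m: 1
SI base units of wavelength: m

Answer: m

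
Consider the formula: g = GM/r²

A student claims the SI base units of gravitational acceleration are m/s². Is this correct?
Units of each symbol in g = GM/r²:
  G (gravitational constant): m³/(kg·s²)
  M (mass): kg
  r (distance): m  → to the power 2 in the denominator, contributes 1/m²

Multiplying the contributions: [m³/(kg·s²)] · [kg] · [1/m²]
Adding exponents of each base unit: m: 1, s: -2
SI base units of gravitational acceleration: m/s²

The claimed units m/s² match the derived units, so the claim is correct.

Answer: Yes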